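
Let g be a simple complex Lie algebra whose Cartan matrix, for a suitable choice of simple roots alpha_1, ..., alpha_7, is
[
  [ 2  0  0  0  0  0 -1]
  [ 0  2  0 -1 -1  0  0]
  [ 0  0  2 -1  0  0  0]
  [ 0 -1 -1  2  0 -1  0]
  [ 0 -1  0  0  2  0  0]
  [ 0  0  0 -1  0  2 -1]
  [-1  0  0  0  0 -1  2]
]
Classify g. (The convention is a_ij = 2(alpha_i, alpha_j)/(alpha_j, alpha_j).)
E_7

The matrix has rank 7 with 2's on the diagonal. Reading the off-diagonal entries as Dynkin edges (a single edge where a_ij = a_ji = -1; a double or triple edge where a_ij * a_ji = 2 or 3), the diagram is a chain of 6 nodes with one extra node attached to the third node from one end (E_7). One simple-root ordering that puts it in standard form is (alpha_5, alpha_3, alpha_2, alpha_4, alpha_6, alpha_7, alpha_1). So the algebra is type E_7.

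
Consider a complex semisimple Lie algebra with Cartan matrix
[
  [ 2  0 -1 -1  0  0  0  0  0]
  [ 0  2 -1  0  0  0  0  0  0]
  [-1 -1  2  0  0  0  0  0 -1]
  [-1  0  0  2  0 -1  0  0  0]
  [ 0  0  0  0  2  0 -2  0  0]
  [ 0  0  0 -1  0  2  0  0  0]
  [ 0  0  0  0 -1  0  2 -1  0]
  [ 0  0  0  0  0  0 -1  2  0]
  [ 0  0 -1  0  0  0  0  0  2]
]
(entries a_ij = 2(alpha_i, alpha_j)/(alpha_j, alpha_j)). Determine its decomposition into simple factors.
C3 ⊕ D6

The diagram associated to this matrix has two connected components: the simple roots {alpha_5, alpha_7, alpha_8} form a chain of 3 nodes with a double edge at one end; the terminal node there is the unique long simple root (C_3), and {alpha_1, alpha_2, alpha_3, alpha_4, alpha_6, alpha_9} form a chain of 4 nodes with a fork of two nodes at one end (D_6). A semisimple Lie algebra decomposes uniquely as the direct sum of simple ideals, one per connected component of its Dynkin diagram, so g ≅ C_3 ⊕ D_6 (dimension 21 + 66 = 87).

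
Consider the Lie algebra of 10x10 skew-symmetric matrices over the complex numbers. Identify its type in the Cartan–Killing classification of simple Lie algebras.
D5

This is so(10) with 10 even, which has dimension 10(10-1)/2 = 45 and rank 10/2 = 5. In the classification of classical Lie algebras, the orthogonal algebra so(2n) in an even number of variables has type D_n; here n = 5, so the Dynkin diagram is a chain of 3 nodes with a fork of two nodes at one end (D_5). Hence the type is D_5.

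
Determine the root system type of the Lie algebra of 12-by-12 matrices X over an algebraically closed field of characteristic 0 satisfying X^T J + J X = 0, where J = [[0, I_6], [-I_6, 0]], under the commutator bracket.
This is sp(12), which has dimension 12(12+1)/2 = 78 and rank 12/2 = 6. In the classification of classical Lie algebras, the symplectic algebra sp(2n) has type C_n; here n = 6, so the Dynkin diagram is a chain of 6 nodes with a double edge at one end; the terminal node there is the unique long simple root (C_6). Hence the type is C_6.

type C_6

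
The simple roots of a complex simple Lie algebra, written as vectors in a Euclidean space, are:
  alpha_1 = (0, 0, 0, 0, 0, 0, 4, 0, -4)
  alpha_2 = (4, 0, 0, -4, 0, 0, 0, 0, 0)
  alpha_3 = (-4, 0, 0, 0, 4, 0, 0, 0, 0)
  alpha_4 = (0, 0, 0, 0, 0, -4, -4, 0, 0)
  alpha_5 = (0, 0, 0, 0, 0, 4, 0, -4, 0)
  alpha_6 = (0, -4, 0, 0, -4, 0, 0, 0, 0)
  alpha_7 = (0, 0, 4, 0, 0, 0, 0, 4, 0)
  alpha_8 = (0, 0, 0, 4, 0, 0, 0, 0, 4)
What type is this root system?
type A_8

Compute the Cartan integers a_ij = 2(alpha_i, alpha_j)/(alpha_j, alpha_j); the resulting 8x8 Cartan matrix is
[[2, 0, 0, -1, 0, 0, 0, -1], [0, 2, -1, 0, 0, 0, 0, -1], [0, -1, 2, 0, 0, -1, 0, 0], [-1, 0, 0, 2, -1, 0, 0, 0], [0, 0, 0, -1, 2, 0, -1, 0], [0, 0, -1, 0, 0, 2, 0, 0], [0, 0, 0, 0, -1, 0, 2, 0], [-1, -1, 0, 0, 0, 0, 0, 2]].
All simple roots have the same length, so the diagram is simply laced. The associated Dynkin diagram is a chain of 8 nodes with single edges (A_8), so the type is A_8 (the algebra sl(9)).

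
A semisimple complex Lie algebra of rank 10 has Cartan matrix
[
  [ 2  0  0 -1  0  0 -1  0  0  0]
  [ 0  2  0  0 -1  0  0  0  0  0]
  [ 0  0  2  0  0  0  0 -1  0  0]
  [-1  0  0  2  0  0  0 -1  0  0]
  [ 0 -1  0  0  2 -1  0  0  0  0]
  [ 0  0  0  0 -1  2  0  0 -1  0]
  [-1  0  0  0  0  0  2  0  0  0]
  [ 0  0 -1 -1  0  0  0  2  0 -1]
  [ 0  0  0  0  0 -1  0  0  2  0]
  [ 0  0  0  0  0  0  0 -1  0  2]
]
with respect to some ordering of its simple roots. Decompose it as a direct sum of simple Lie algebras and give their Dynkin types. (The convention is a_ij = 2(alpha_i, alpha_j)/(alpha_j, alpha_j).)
The diagram associated to this matrix has two connected components: the simple roots {alpha_2, alpha_5, alpha_6, alpha_9} form a chain of 4 nodes with single edges (A_4), and {alpha_1, alpha_3, alpha_4, alpha_7, alpha_8, alpha_10} form a chain of 4 nodes with a fork of two nodes at one end (D_6). A semisimple Lie algebra decomposes uniquely as the direct sum of simple ideals, one per connected component of its Dynkin diagram, so g ≅ A_4 ⊕ D_6 (dimension 24 + 66 = 90).

type A_4 + type D_6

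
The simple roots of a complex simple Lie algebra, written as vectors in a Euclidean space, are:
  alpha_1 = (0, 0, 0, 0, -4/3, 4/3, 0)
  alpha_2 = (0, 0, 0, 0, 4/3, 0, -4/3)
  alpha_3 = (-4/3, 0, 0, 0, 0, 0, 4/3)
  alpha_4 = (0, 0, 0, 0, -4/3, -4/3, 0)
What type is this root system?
D4

Compute the Cartan integers a_ij = 2(alpha_i, alpha_j)/(alpha_j, alpha_j); the resulting 4x4 Cartan matrix is
[[2, -1, 0, 0], [-1, 2, -1, -1], [0, -1, 2, 0], [0, -1, 0, 2]].
All simple roots have the same length, so the diagram is simply laced. The associated Dynkin diagram is a chain of 2 nodes with a fork of two nodes at one end (D_4), so the type is D_4 (the algebra so(8)).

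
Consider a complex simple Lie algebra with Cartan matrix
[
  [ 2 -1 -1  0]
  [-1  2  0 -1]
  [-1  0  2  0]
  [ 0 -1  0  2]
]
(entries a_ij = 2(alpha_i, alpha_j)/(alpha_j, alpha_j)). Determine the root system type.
A_4

The matrix has rank 4 with 2's on the diagonal. Reading the off-diagonal entries as Dynkin edges (a single edge where a_ij = a_ji = -1; a double or triple edge where a_ij * a_ji = 2 or 3), the diagram is a chain of 4 nodes with single edges (A_4). One simple-root ordering that puts it in standard form is (alpha_4, alpha_2, alpha_1, alpha_3). So the algebra is type A_4, i.e. sl(5).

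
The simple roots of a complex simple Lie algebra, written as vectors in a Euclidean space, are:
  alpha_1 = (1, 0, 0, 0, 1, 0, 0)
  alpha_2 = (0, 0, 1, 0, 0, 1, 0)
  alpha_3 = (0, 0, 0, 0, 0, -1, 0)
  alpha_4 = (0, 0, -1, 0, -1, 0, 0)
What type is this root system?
Compute the Cartan integers a_ij = 2(alpha_i, alpha_j)/(alpha_j, alpha_j); the resulting 4x4 Cartan matrix is
[[2, 0, 0, -1], [0, 2, -2, -1], [0, -1, 2, 0], [-1, -1, 0, 2]].
The roots have two lengths (squared-length ratio 2:1); the short ones are alpha_{3}. The associated Dynkin diagram is a chain of 4 nodes with a double edge at one end; the terminal node there is the unique short simple root (B_4), so the type is B_4 (the algebra so(9)).

B4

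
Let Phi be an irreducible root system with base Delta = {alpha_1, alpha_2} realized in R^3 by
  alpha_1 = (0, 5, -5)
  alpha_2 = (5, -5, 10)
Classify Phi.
G2

Compute the Cartan integers a_ij = 2(alpha_i, alpha_j)/(alpha_j, alpha_j); the resulting 2x2 Cartan matrix is
[[2, -1], [-3, 2]].
The roots have two lengths (squared-length ratio 3:1); the short ones are alpha_{1}. The associated Dynkin diagram is two nodes joined by a triple edge (G_2), so the type is G_2.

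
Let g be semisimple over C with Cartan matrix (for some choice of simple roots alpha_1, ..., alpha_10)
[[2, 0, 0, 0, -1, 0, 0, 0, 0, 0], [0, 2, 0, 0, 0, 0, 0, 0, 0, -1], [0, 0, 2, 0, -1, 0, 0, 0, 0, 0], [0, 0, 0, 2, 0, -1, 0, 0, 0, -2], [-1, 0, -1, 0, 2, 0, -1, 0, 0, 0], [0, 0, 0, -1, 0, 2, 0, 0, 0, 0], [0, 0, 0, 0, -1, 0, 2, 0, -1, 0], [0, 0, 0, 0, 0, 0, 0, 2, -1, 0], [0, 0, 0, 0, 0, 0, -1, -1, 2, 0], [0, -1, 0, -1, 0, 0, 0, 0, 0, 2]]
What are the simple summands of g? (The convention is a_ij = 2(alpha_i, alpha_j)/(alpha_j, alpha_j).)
The diagram associated to this matrix has two connected components: the simple roots {alpha_1, alpha_3, alpha_5, alpha_7, alpha_8, alpha_9} form a chain of 4 nodes with a fork of two nodes at one end (D_6), and {alpha_2, alpha_4, alpha_6, alpha_10} form a chain of 4 nodes with a double edge between the middle two (F_4). A semisimple Lie algebra decomposes uniquely as the direct sum of simple ideals, one per connected component of its Dynkin diagram, so g ≅ D_6 ⊕ F_4 (dimension 66 + 52 = 118).

D_6 + F_4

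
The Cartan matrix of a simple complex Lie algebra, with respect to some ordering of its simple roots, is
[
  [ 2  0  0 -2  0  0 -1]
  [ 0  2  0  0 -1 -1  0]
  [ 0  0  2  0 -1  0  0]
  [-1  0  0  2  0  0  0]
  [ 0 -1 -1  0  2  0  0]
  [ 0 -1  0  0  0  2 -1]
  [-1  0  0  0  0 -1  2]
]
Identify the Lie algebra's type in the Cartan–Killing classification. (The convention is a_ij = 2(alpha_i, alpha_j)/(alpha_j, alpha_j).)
B_7 (so(15))

The matrix has rank 7 with 2's on the diagonal. Reading the off-diagonal entries as Dynkin edges (a single edge where a_ij = a_ji = -1; a double or triple edge where a_ij * a_ji = 2 or 3), the diagram is a chain of 7 nodes with a double edge at one end; the terminal node there is the unique short simple root (B_7). One simple-root ordering that puts it in standard form is (alpha_3, alpha_5, alpha_2, alpha_6, alpha_7, alpha_1, alpha_4). So the algebra is type B_7, i.e. so(15).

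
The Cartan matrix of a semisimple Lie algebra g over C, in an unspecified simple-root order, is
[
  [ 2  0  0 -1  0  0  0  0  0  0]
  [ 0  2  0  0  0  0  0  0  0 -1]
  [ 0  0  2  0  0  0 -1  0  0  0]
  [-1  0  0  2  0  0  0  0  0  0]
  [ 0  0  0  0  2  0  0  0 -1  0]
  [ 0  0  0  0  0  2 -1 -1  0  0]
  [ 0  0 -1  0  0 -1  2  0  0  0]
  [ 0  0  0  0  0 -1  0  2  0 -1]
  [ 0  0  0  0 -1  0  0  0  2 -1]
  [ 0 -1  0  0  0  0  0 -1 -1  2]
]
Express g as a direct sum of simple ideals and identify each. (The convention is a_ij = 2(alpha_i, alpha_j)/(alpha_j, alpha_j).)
type A_2 ⊕ type E_8

The diagram associated to this matrix has two connected components: the simple roots {alpha_1, alpha_4} form a chain of 2 nodes with single edges (A_2), and {alpha_2, alpha_3, alpha_5, alpha_6, alpha_7, alpha_8, alpha_9, alpha_10} form a chain of 7 nodes with one extra node attached to the third node from one end (E_8). A semisimple Lie algebra decomposes uniquely as the direct sum of simple ideals, one per connected component of its Dynkin diagram, so g ≅ A_2 ⊕ E_8 (dimension 8 + 248 = 256).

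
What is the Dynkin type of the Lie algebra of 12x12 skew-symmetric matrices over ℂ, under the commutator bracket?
This is so(12) with 12 even, which has dimension 12(12-1)/2 = 66 and rank 12/2 = 6. In the classification of classical Lie algebras, the orthogonal algebra so(2n) in an even number of variables has type D_n; here n = 6, so the Dynkin diagram is a chain of 4 nodes with a fork of two nodes at one end (D_6). Hence the type is D_6.

D_6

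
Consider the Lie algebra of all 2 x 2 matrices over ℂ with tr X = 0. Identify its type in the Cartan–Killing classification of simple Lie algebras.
This is sl(2), which has dimension 2^2 - 1 = 3 and rank 2 - 1 = 1 (a Cartan subalgebra is the diagonal traceless matrices). In the classification of classical Lie algebras, the special linear algebra sl(n+1) has type A_n; here n = 1, so the Dynkin diagram is a chain of 1 nodes with single edges (A_1). Hence the type is A_1.

type A_1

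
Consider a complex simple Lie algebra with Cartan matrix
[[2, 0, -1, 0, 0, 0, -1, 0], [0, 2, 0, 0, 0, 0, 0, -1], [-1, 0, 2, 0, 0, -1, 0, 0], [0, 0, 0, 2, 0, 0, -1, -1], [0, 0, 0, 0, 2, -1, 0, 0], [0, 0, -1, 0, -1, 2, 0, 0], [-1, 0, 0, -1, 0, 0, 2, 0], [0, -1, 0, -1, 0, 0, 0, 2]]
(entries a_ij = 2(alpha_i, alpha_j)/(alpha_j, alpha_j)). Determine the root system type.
The matrix has rank 8 with 2's on the diagonal. Reading the off-diagonal entries as Dynkin edges (a single edge where a_ij = a_ji = -1; a double or triple edge where a_ij * a_ji = 2 or 3), the diagram is a chain of 8 nodes with single edges (A_8). One simple-root ordering that puts it in standard form is (alpha_5, alpha_6, alpha_3, alpha_1, alpha_7, alpha_4, alpha_8, alpha_2). So the algebra is type A_8, i.e. sl(9).

A_8 (sl(9))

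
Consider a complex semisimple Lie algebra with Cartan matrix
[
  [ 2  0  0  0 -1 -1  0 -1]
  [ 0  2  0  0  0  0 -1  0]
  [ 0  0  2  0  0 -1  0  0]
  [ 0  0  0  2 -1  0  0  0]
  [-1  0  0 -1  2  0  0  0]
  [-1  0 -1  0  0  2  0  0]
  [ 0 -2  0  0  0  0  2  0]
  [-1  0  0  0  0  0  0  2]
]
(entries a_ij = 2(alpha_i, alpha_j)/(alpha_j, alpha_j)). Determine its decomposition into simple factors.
B_2 + E_6

The diagram associated to this matrix has two connected components: the simple roots {alpha_2, alpha_7} form a chain of 2 nodes with a double edge at one end; the terminal node there is the unique short simple root (B_2), and {alpha_1, alpha_3, alpha_4, alpha_5, alpha_6, alpha_8} form a chain of 5 nodes with one extra node attached to the third node from one end (E_6). A semisimple Lie algebra decomposes uniquely as the direct sum of simple ideals, one per connected component of its Dynkin diagram, so g ≅ B_2 ⊕ E_6 (dimension 10 + 78 = 88).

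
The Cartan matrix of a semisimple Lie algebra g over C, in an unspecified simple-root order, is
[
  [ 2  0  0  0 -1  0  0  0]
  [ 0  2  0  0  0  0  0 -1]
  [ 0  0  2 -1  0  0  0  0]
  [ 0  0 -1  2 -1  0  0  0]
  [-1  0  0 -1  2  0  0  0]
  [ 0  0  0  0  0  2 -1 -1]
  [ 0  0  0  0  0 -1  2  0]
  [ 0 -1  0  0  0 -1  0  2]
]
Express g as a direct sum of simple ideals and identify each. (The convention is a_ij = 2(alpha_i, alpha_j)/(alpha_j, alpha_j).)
A_4 ⊕ A_4

The diagram associated to this matrix has two connected components: the simple roots {alpha_1, alpha_3, alpha_4, alpha_5} form a chain of 4 nodes with single edges (A_4), and {alpha_2, alpha_6, alpha_7, alpha_8} form a chain of 4 nodes with single edges (A_4). A semisimple Lie algebra decomposes uniquely as the direct sum of simple ideals, one per connected component of its Dynkin diagram, so g ≅ A_4 ⊕ A_4 (dimension 24 + 24 = 48).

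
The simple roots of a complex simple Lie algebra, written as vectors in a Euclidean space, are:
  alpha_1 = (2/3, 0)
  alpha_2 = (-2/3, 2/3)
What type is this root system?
B_2

Compute the Cartan integers a_ij = 2(alpha_i, alpha_j)/(alpha_j, alpha_j); the resulting 2x2 Cartan matrix is
[[2, -1], [-2, 2]].
The roots have two lengths (squared-length ratio 2:1); the short ones are alpha_{1}. The associated Dynkin diagram is a chain of 2 nodes with a double edge at one end; the terminal node there is the unique short simple root (B_2), so the type is B_2 (the algebra so(5)).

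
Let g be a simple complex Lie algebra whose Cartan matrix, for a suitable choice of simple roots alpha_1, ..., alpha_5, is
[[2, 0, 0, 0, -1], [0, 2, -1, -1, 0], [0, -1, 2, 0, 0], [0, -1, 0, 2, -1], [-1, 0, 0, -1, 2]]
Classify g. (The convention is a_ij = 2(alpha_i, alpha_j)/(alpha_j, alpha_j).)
The matrix has rank 5 with 2's on the diagonal. Reading the off-diagonal entries as Dynkin edges (a single edge where a_ij = a_ji = -1; a double or triple edge where a_ij * a_ji = 2 or 3), the diagram is a chain of 5 nodes with single edges (A_5). One simple-root ordering that puts it in standard form is (alpha_3, alpha_2, alpha_4, alpha_5, alpha_1). So the algebra is type A_5, i.e. sl(6).

A5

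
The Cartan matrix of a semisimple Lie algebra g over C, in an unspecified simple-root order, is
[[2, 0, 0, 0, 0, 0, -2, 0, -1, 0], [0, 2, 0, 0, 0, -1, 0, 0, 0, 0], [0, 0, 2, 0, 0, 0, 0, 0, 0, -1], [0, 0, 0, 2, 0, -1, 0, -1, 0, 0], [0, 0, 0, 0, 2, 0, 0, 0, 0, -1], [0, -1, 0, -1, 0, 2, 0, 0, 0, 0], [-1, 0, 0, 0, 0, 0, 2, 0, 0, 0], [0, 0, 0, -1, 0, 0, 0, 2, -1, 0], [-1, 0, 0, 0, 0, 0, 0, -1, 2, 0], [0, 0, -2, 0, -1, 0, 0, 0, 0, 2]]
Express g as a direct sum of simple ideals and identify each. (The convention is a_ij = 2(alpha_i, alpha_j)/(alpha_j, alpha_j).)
The diagram associated to this matrix has two connected components: the simple roots {alpha_3, alpha_5, alpha_10} form a chain of 3 nodes with a double edge at one end; the terminal node there is the unique short simple root (B_3), and {alpha_1, alpha_2, alpha_4, alpha_6, alpha_7, alpha_8, alpha_9} form a chain of 7 nodes with a double edge at one end; the terminal node there is the unique short simple root (B_7). A semisimple Lie algebra decomposes uniquely as the direct sum of simple ideals, one per connected component of its Dynkin diagram, so g ≅ B_3 ⊕ B_7 (dimension 21 + 105 = 126).

B_3 (so(7)) + B_7 (so(15))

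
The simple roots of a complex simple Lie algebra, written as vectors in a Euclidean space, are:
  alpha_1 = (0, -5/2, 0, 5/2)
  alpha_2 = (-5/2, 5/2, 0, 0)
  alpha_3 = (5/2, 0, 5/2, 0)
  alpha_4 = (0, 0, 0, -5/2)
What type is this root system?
Compute the Cartan integers a_ij = 2(alpha_i, alpha_j)/(alpha_j, alpha_j); the resulting 4x4 Cartan matrix is
[[2, -1, 0, -2], [-1, 2, -1, 0], [0, -1, 2, 0], [-1, 0, 0, 2]].
The roots have two lengths (squared-length ratio 2:1); the short ones are alpha_{4}. The associated Dynkin diagram is a chain of 4 nodes with a double edge at one end; the terminal node there is the unique short simple root (B_4), so the type is B_4 (the algebra so(9)).

type B_4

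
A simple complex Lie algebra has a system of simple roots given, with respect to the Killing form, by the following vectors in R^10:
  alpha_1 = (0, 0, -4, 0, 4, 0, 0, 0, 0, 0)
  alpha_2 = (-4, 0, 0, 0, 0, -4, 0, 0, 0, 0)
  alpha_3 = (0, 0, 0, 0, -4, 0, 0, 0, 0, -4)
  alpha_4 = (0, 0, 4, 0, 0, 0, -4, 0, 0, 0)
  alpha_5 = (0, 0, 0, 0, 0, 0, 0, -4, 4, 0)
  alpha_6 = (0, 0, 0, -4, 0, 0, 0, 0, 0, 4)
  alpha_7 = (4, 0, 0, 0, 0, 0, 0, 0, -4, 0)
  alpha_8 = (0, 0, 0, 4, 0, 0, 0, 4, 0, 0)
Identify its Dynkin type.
Compute the Cartan integers a_ij = 2(alpha_i, alpha_j)/(alpha_j, alpha_j); the resulting 8x8 Cartan matrix is
[[2, 0, -1, -1, 0, 0, 0, 0], [0, 2, 0, 0, 0, 0, -1, 0], [-1, 0, 2, 0, 0, -1, 0, 0], [-1, 0, 0, 2, 0, 0, 0, 0], [0, 0, 0, 0, 2, 0, -1, -1], [0, 0, -1, 0, 0, 2, 0, -1], [0, -1, 0, 0, -1, 0, 2, 0], [0, 0, 0, 0, -1, -1, 0, 2]].
All simple roots have the same length, so the diagram is simply laced. The associated Dynkin diagram is a chain of 8 nodes with single edges (A_8), so the type is A_8 (the algebra sl(9)).

A_8 (sl(9))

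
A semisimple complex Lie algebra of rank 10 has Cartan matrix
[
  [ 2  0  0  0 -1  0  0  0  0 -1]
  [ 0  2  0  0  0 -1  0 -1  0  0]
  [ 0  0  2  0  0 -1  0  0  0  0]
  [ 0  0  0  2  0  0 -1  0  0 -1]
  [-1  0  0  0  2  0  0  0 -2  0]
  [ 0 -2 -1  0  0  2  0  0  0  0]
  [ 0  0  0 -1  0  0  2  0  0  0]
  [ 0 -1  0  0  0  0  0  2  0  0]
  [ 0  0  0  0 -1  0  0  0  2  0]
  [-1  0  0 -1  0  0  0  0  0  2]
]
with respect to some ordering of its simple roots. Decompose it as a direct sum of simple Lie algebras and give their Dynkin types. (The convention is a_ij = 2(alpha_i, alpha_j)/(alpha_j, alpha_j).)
The diagram associated to this matrix has two connected components: the simple roots {alpha_1, alpha_4, alpha_5, alpha_7, alpha_9, alpha_10} form a chain of 6 nodes with a double edge at one end; the terminal node there is the unique short simple root (B_6), and {alpha_2, alpha_3, alpha_6, alpha_8} form a chain of 4 nodes with a double edge between the middle two (F_4). A semisimple Lie algebra decomposes uniquely as the direct sum of simple ideals, one per connected component of its Dynkin diagram, so g ≅ B_6 ⊕ F_4 (dimension 78 + 52 = 130).

B_6 (so(13)) ⊕ F_4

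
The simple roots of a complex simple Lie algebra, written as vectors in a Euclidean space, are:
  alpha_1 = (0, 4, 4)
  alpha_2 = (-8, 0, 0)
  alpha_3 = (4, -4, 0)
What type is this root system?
Compute the Cartan integers a_ij = 2(alpha_i, alpha_j)/(alpha_j, alpha_j); the resulting 3x3 Cartan matrix is
[[2, 0, -1], [0, 2, -2], [-1, -1, 2]].
The roots have two lengths (squared-length ratio 2:1); the short ones are alpha_{1,3}. The associated Dynkin diagram is a chain of 3 nodes with a double edge at one end; the terminal node there is the unique long simple root (C_3), so the type is C_3 (the algebra sp(6)).

C_3 (sp(6))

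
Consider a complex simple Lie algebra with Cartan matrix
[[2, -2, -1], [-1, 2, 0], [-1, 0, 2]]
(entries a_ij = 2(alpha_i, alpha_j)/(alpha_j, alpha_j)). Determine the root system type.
The matrix has rank 3 with 2's on the diagonal. Reading the off-diagonal entries as Dynkin edges (a single edge where a_ij = a_ji = -1; a double or triple edge where a_ij * a_ji = 2 or 3), the diagram is a chain of 3 nodes with a double edge at one end; the terminal node there is the unique short simple root (B_3). One simple-root ordering that puts it in standard form is (alpha_3, alpha_1, alpha_2). So the algebra is type B_3, i.e. so(7).

B_3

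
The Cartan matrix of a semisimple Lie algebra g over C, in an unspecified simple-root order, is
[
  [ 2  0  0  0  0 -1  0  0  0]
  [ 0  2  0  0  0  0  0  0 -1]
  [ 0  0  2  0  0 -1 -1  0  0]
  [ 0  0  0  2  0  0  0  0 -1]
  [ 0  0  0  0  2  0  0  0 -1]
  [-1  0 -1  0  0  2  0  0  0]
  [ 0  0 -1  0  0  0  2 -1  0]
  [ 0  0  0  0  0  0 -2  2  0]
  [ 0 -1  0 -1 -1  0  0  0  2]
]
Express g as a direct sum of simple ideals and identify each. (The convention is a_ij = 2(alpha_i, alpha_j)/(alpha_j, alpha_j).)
C_5 ⊕ D_4

The diagram associated to this matrix has two connected components: the simple roots {alpha_1, alpha_3, alpha_6, alpha_7, alpha_8} form a chain of 5 nodes with a double edge at one end; the terminal node there is the unique long simple root (C_5), and {alpha_2, alpha_4, alpha_5, alpha_9} form a chain of 2 nodes with a fork of two nodes at one end (D_4). A semisimple Lie algebra decomposes uniquely as the direct sum of simple ideals, one per connected component of its Dynkin diagram, so g ≅ C_5 ⊕ D_4 (dimension 55 + 28 = 83).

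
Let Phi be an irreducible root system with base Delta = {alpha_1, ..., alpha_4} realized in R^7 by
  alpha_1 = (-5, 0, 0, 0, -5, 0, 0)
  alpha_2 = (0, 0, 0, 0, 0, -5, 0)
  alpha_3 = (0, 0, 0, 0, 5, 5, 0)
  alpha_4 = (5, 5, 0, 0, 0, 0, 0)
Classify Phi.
Compute the Cartan integers a_ij = 2(alpha_i, alpha_j)/(alpha_j, alpha_j); the resulting 4x4 Cartan matrix is
[[2, 0, -1, -1], [0, 2, -1, 0], [-1, -2, 2, 0], [-1, 0, 0, 2]].
The roots have two lengths (squared-length ratio 2:1); the short ones are alpha_{2}. The associated Dynkin diagram is a chain of 4 nodes with a double edge at one end; the terminal node there is the unique short simple root (B_4), so the type is B_4 (the algebra so(9)).

type B_4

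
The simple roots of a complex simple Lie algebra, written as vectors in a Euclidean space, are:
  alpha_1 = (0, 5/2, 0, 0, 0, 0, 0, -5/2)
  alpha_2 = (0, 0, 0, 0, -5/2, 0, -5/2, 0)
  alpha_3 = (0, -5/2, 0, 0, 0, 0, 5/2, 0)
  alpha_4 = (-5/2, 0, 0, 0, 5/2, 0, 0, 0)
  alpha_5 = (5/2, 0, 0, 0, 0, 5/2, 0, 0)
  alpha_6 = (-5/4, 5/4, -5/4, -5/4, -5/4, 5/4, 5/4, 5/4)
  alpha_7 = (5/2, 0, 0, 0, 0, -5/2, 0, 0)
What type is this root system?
Compute the Cartan integers a_ij = 2(alpha_i, alpha_j)/(alpha_j, alpha_j); the resulting 7x7 Cartan matrix is
[[2, 0, -1, 0, 0, 0, 0], [0, 2, -1, -1, 0, 0, 0], [-1, -1, 2, 0, 0, 0, 0], [0, -1, 0, 2, -1, 0, -1], [0, 0, 0, -1, 2, 0, 0], [0, 0, 0, 0, 0, 2, -1], [0, 0, 0, -1, 0, -1, 2]].
All simple roots have the same length, so the diagram is simply laced. The associated Dynkin diagram is a chain of 6 nodes with one extra node attached to the third node from one end (E_7), so the type is E_7.

E_7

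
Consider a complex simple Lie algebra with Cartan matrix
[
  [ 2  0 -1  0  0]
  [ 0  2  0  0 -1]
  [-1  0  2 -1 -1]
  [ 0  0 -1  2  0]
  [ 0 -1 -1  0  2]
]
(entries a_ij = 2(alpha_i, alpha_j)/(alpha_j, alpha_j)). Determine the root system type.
The matrix has rank 5 with 2's on the diagonal. Reading the off-diagonal entries as Dynkin edges (a single edge where a_ij = a_ji = -1; a double or triple edge where a_ij * a_ji = 2 or 3), the diagram is a chain of 3 nodes with a fork of two nodes at one end (D_5). One simple-root ordering that puts it in standard form is (alpha_2, alpha_5, alpha_3, alpha_4, alpha_1). So the algebra is type D_5, i.e. so(10).

type D_5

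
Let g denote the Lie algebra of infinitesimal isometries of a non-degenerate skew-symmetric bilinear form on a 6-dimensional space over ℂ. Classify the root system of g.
This is sp(6), which has dimension 6(6+1)/2 = 21 and rank 6/2 = 3. In the classification of classical Lie algebras, the symplectic algebra sp(2n) has type C_n; here n = 3, so the Dynkin diagram is a chain of 3 nodes with a double edge at one end; the terminal node there is the unique long simple root (C_3). Hence the type is C_3.

C_3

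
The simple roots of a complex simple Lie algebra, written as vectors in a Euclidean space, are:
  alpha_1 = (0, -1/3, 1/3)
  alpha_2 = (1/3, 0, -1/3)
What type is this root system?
Compute the Cartan integers a_ij = 2(alpha_i, alpha_j)/(alpha_j, alpha_j); the resulting 2x2 Cartan matrix is
[[2, -1], [-1, 2]].
All simple roots have the same length, so the diagram is simply laced. The associated Dynkin diagram is a chain of 2 nodes with single edges (A_2), so the type is A_2 (the algebra sl(3)).

type A_2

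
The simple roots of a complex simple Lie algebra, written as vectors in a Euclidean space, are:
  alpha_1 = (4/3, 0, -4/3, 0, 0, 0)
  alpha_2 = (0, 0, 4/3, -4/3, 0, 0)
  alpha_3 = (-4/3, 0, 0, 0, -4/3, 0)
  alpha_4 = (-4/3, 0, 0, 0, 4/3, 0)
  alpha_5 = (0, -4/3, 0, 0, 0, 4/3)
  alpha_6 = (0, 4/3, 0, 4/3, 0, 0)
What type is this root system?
Compute the Cartan integers a_ij = 2(alpha_i, alpha_j)/(alpha_j, alpha_j); the resulting 6x6 Cartan matrix is
[[2, -1, -1, -1, 0, 0], [-1, 2, 0, 0, 0, -1], [-1, 0, 2, 0, 0, 0], [-1, 0, 0, 2, 0, 0], [0, 0, 0, 0, 2, -1], [0, -1, 0, 0, -1, 2]].
All simple roots have the same length, so the diagram is simply laced. The associated Dynkin diagram is a chain of 4 nodes with a fork of two nodes at one end (D_6), so the type is D_6 (the algebra so(12)).

D6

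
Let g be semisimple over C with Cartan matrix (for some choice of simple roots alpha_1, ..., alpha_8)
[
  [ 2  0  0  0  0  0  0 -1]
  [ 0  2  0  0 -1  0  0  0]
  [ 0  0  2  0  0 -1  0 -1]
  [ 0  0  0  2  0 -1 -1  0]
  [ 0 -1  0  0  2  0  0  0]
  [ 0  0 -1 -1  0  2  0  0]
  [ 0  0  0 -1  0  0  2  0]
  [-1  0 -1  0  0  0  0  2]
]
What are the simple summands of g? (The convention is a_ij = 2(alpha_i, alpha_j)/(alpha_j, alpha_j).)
The diagram associated to this matrix has two connected components: the simple roots {alpha_2, alpha_5} form a chain of 2 nodes with single edges (A_2), and {alpha_1, alpha_3, alpha_4, alpha_6, alpha_7, alpha_8} form a chain of 6 nodes with single edges (A_6). A semisimple Lie algebra decomposes uniquely as the direct sum of simple ideals, one per connected component of its Dynkin diagram, so g ≅ A_2 ⊕ A_6 (dimension 8 + 48 = 56).

A_2 (sl(3)) ⊕ A_6 (sl(7))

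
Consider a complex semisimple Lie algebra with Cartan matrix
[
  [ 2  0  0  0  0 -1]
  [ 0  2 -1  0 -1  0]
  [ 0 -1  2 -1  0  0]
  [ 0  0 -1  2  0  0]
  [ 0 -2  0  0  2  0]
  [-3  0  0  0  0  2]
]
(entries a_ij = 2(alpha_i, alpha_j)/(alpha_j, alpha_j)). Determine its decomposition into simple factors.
The diagram associated to this matrix has two connected components: the simple roots {alpha_2, alpha_3, alpha_4, alpha_5} form a chain of 4 nodes with a double edge at one end; the terminal node there is the unique long simple root (C_4), and {alpha_1, alpha_6} form two nodes joined by a triple edge (G_2). A semisimple Lie algebra decomposes uniquely as the direct sum of simple ideals, one per connected component of its Dynkin diagram, so g ≅ C_4 ⊕ G_2 (dimension 36 + 14 = 50).

type C_4 ⊕ type G_2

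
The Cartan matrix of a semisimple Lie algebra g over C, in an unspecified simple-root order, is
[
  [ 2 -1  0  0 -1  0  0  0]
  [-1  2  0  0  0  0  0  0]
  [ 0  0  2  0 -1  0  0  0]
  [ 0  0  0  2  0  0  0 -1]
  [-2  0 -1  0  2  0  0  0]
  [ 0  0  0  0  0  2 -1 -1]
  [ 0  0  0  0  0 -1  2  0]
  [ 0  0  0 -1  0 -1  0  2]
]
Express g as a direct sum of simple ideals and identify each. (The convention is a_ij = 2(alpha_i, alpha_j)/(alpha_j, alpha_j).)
The diagram associated to this matrix has two connected components: the simple roots {alpha_4, alpha_6, alpha_7, alpha_8} form a chain of 4 nodes with single edges (A_4), and {alpha_1, alpha_2, alpha_3, alpha_5} form a chain of 4 nodes with a double edge between the middle two (F_4). A semisimple Lie algebra decomposes uniquely as the direct sum of simple ideals, one per connected component of its Dynkin diagram, so g ≅ A_4 ⊕ F_4 (dimension 24 + 52 = 76).

type A_4 ⊕ type F_4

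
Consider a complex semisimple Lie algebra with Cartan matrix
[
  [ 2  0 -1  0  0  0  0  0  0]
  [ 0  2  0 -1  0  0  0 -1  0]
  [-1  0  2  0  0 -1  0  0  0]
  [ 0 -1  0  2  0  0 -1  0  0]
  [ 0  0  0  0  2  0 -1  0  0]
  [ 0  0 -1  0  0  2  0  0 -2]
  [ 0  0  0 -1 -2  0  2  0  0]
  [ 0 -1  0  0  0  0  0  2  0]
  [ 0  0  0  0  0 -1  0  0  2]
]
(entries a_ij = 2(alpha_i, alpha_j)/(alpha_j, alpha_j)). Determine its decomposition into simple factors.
type B_4 + type B_5

The diagram associated to this matrix has two connected components: the simple roots {alpha_1, alpha_3, alpha_6, alpha_9} form a chain of 4 nodes with a double edge at one end; the terminal node there is the unique short simple root (B_4), and {alpha_2, alpha_4, alpha_5, alpha_7, alpha_8} form a chain of 5 nodes with a double edge at one end; the terminal node there is the unique short simple root (B_5). A semisimple Lie algebra decomposes uniquely as the direct sum of simple ideals, one per connected component of its Dynkin diagram, so g ≅ B_4 ⊕ B_5 (dimension 36 + 55 = 91).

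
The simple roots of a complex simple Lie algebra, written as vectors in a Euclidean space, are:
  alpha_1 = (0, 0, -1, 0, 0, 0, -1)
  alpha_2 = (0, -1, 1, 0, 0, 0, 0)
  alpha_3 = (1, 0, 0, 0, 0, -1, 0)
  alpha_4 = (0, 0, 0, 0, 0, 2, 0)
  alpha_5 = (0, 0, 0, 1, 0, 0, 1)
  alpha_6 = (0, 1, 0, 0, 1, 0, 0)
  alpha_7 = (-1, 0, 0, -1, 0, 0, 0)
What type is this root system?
C_7 (sp(14))

Compute the Cartan integers a_ij = 2(alpha_i, alpha_j)/(alpha_j, alpha_j); the resulting 7x7 Cartan matrix is
[[2, -1, 0, 0, -1, 0, 0], [-1, 2, 0, 0, 0, -1, 0], [0, 0, 2, -1, 0, 0, -1], [0, 0, -2, 2, 0, 0, 0], [-1, 0, 0, 0, 2, 0, -1], [0, -1, 0, 0, 0, 2, 0], [0, 0, -1, 0, -1, 0, 2]].
The roots have two lengths (squared-length ratio 2:1); the short ones are alpha_{1,2,3,5,6,7}. The associated Dynkin diagram is a chain of 7 nodes with a double edge at one end; the terminal node there is the unique long simple root (C_7), so the type is C_7 (the algebra sp(14)).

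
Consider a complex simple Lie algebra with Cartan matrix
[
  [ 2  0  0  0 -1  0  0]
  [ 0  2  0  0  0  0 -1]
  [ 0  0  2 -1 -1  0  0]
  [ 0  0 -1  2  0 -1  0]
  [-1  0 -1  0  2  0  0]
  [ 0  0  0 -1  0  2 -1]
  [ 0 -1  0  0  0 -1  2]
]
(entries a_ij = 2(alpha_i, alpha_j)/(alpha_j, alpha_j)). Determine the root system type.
The matrix has rank 7 with 2's on the diagonal. Reading the off-diagonal entries as Dynkin edges (a single edge where a_ij = a_ji = -1; a double or triple edge where a_ij * a_ji = 2 or 3), the diagram is a chain of 7 nodes with single edges (A_7). One simple-root ordering that puts it in standard form is (alpha_2, alpha_7, alpha_6, alpha_4, alpha_3, alpha_5, alpha_1). So the algebra is type A_7, i.e. sl(8).

A_7 (sl(8))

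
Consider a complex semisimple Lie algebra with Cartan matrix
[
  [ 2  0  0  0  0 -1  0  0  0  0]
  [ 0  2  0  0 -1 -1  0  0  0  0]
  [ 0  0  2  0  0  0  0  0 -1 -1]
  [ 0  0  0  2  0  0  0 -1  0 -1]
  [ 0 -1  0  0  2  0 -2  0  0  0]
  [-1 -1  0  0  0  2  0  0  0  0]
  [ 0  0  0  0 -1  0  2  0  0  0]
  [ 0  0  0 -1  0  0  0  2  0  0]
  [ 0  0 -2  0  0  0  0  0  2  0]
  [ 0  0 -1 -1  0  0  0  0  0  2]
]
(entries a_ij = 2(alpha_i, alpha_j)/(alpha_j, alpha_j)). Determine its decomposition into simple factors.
B5 ⊕ C5

The diagram associated to this matrix has two connected components: the simple roots {alpha_1, alpha_2, alpha_5, alpha_6, alpha_7} form a chain of 5 nodes with a double edge at one end; the terminal node there is the unique short simple root (B_5), and {alpha_3, alpha_4, alpha_8, alpha_9, alpha_10} form a chain of 5 nodes with a double edge at one end; the terminal node there is the unique long simple root (C_5). A semisimple Lie algebra decomposes uniquely as the direct sum of simple ideals, one per connected component of its Dynkin diagram, so g ≅ B_5 ⊕ C_5 (dimension 55 + 55 = 110).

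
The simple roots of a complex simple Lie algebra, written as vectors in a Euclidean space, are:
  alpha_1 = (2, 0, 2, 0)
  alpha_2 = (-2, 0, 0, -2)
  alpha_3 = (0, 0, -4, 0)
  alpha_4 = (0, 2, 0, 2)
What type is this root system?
C_4 (sp(8))

Compute the Cartan integers a_ij = 2(alpha_i, alpha_j)/(alpha_j, alpha_j); the resulting 4x4 Cartan matrix is
[[2, -1, -1, 0], [-1, 2, 0, -1], [-2, 0, 2, 0], [0, -1, 0, 2]].
The roots have two lengths (squared-length ratio 2:1); the short ones are alpha_{1,2,4}. The associated Dynkin diagram is a chain of 4 nodes with a double edge at one end; the terminal node there is the unique long simple root (C_4), so the type is C_4 (the algebra sp(8)).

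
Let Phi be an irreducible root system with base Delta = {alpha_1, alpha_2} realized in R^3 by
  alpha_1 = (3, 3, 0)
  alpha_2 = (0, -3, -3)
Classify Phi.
Compute the Cartan integers a_ij = 2(alpha_i, alpha_j)/(alpha_j, alpha_j); the resulting 2x2 Cartan matrix is
[[2, -1], [-1, 2]].
All simple roots have the same length, so the diagram is simply laced. The associated Dynkin diagram is a chain of 2 nodes with single edges (A_2), so the type is A_2 (the algebra sl(3)).

A2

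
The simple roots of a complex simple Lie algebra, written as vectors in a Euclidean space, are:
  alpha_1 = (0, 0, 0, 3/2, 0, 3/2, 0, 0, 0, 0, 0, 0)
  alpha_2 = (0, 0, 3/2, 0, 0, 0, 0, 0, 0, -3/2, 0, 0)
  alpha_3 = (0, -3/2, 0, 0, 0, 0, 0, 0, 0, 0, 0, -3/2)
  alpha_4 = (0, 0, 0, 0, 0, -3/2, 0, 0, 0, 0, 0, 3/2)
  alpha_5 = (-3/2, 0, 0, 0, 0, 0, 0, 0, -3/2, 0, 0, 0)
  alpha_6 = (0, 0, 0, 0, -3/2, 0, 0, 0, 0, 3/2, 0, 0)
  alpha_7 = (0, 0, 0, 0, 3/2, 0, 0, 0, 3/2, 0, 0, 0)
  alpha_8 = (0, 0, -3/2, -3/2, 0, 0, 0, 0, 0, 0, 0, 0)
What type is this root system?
Compute the Cartan integers a_ij = 2(alpha_i, alpha_j)/(alpha_j, alpha_j); the resulting 8x8 Cartan matrix is
[[2, 0, 0, -1, 0, 0, 0, -1], [0, 2, 0, 0, 0, -1, 0, -1], [0, 0, 2, -1, 0, 0, 0, 0], [-1, 0, -1, 2, 0, 0, 0, 0], [0, 0, 0, 0, 2, 0, -1, 0], [0, -1, 0, 0, 0, 2, -1, 0], [0, 0, 0, 0, -1, -1, 2, 0], [-1, -1, 0, 0, 0, 0, 0, 2]].
All simple roots have the same length, so the diagram is simply laced. The associated Dynkin diagram is a chain of 8 nodes with single edges (A_8), so the type is A_8 (the algebra sl(9)).

A8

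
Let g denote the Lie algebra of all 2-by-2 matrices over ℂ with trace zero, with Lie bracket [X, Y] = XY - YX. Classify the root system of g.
This is sl(2), which has dimension 2^2 - 1 = 3 and rank 2 - 1 = 1 (a Cartan subalgebra is the diagonal traceless matrices). In the classification of classical Lie algebras, the special linear algebra sl(n+1) has type A_n; here n = 1, so the Dynkin diagram is a chain of 1 nodes with single edges (A_1). Hence the type is A_1.

A_1 (sl(2))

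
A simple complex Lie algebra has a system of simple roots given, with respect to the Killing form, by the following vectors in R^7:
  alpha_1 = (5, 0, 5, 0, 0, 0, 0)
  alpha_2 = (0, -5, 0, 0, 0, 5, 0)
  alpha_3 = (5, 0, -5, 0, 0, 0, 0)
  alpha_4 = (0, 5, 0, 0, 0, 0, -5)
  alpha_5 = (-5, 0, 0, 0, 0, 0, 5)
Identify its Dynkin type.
D_5

Compute the Cartan integers a_ij = 2(alpha_i, alpha_j)/(alpha_j, alpha_j); the resulting 5x5 Cartan matrix is
[[2, 0, 0, 0, -1], [0, 2, 0, -1, 0], [0, 0, 2, 0, -1], [0, -1, 0, 2, -1], [-1, 0, -1, -1, 2]].
All simple roots have the same length, so the diagram is simply laced. The associated Dynkin diagram is a chain of 3 nodes with a fork of two nodes at one end (D_5), so the type is D_5 (the algebra so(10)).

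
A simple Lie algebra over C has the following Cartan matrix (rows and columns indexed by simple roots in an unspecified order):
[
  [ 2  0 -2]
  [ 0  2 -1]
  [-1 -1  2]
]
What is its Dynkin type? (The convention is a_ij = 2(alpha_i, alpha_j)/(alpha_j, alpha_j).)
type C_3

The matrix has rank 3 with 2's on the diagonal. Reading the off-diagonal entries as Dynkin edges (a single edge where a_ij = a_ji = -1; a double or triple edge where a_ij * a_ji = 2 or 3), the diagram is a chain of 3 nodes with a double edge at one end; the terminal node there is the unique long simple root (C_3). One simple-root ordering that puts it in standard form is (alpha_2, alpha_3, alpha_1). So the algebra is type C_3, i.e. sp(6).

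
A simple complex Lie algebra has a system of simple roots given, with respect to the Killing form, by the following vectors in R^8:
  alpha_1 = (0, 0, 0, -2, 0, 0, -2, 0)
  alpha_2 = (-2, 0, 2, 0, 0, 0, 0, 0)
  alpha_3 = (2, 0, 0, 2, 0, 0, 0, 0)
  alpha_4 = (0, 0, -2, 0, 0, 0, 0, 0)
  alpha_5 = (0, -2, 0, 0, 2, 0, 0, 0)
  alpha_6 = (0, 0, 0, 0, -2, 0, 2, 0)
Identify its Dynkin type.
type B_6

Compute the Cartan integers a_ij = 2(alpha_i, alpha_j)/(alpha_j, alpha_j); the resulting 6x6 Cartan matrix is
[[2, 0, -1, 0, 0, -1], [0, 2, -1, -2, 0, 0], [-1, -1, 2, 0, 0, 0], [0, -1, 0, 2, 0, 0], [0, 0, 0, 0, 2, -1], [-1, 0, 0, 0, -1, 2]].
The roots have two lengths (squared-length ratio 2:1); the short ones are alpha_{4}. The associated Dynkin diagram is a chain of 6 nodes with a double edge at one end; the terminal node there is the unique short simple root (B_6), so the type is B_6 (the algebra so(13)).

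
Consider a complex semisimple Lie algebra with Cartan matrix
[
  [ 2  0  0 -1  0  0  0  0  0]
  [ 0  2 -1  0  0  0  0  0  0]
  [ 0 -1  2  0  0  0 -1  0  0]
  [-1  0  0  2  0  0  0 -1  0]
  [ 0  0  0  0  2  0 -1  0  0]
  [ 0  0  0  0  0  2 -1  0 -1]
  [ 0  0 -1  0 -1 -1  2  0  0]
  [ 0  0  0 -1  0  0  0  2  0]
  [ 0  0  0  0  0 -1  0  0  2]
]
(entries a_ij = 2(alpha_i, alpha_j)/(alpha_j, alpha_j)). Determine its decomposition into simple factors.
The diagram associated to this matrix has two connected components: the simple roots {alpha_1, alpha_4, alpha_8} form a chain of 3 nodes with single edges (A_3), and {alpha_2, alpha_3, alpha_5, alpha_6, alpha_7, alpha_9} form a chain of 5 nodes with one extra node attached to the third node from one end (E_6). A semisimple Lie algebra decomposes uniquely as the direct sum of simple ideals, one per connected component of its Dynkin diagram, so g ≅ A_3 ⊕ E_6 (dimension 15 + 78 = 93).

A3 + E6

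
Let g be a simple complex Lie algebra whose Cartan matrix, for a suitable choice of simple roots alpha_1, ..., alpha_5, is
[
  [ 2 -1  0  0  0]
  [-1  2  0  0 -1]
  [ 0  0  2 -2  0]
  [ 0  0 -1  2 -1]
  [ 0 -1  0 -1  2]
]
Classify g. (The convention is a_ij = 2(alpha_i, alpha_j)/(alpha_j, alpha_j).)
The matrix has rank 5 with 2's on the diagonal. Reading the off-diagonal entries as Dynkin edges (a single edge where a_ij = a_ji = -1; a double or triple edge where a_ij * a_ji = 2 or 3), the diagram is a chain of 5 nodes with a double edge at one end; the terminal node there is the unique long simple root (C_5). One simple-root ordering that puts it in standard form is (alpha_1, alpha_2, alpha_5, alpha_4, alpha_3). So the algebra is type C_5, i.e. sp(10).

C_5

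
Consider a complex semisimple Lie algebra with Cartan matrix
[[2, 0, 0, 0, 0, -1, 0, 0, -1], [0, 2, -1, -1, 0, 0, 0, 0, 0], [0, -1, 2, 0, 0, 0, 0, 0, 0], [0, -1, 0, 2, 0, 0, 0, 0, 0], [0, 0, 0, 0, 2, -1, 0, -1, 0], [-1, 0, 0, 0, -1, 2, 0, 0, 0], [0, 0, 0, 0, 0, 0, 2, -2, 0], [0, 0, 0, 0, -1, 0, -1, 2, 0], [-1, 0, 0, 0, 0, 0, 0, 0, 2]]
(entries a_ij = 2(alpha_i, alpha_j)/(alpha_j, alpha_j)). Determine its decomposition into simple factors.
The diagram associated to this matrix has two connected components: the simple roots {alpha_2, alpha_3, alpha_4} form a chain of 3 nodes with single edges (A_3), and {alpha_1, alpha_5, alpha_6, alpha_7, alpha_8, alpha_9} form a chain of 6 nodes with a double edge at one end; the terminal node there is the unique long simple root (C_6). A semisimple Lie algebra decomposes uniquely as the direct sum of simple ideals, one per connected component of its Dynkin diagram, so g ≅ A_3 ⊕ C_6 (dimension 15 + 78 = 93).

A_3 (sl(4)) + C_6 (sp(12))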